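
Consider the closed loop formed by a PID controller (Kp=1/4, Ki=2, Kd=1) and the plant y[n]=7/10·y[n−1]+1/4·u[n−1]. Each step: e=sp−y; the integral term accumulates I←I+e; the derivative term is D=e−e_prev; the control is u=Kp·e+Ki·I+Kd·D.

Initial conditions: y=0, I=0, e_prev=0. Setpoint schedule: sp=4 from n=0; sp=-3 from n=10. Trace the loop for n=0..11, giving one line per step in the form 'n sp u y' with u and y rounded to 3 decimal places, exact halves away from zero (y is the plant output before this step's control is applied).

0 4 13.000 0.000
1 4 6.438 3.250
2 4 9.126 3.884
3 4 6.364 5.001
4 4 5.184 5.091
5 4 3.844 4.860
6 4 3.508 4.363
7 4 3.689 3.931
8 4 4.230 3.674
9 4 4.770 3.629
10 -3 -17.620 3.733
11 -3 -6.026 -1.792

(exact arithmetic carried between steps; '≈' marks a value shown rounded to 6 d.p. or computed from one; I and e_prev carry over from the previous line; the table rounds u and y to 3 d.p., halves away from zero)
n=0: y=0, sp=4, e=sp−y=4; I=4, D=e−e_prev=4; u=1/4·4+2·4+1·4=13; next y=7/10·0+1/4·13=3.25
n=1: y=3.25, sp=4, e=sp−y=0.75; I=4.75, D=e−e_prev=-3.25; u=1/4·0.75+2·4.75+1·(-3.25)=6.4375; next y=7/10·3.25+1/4·6.4375=3.884375
n=2: y=3.884375, sp=4, e=sp−y=0.115625; I=4.865625, D=e−e_prev=-0.634375; u=1/4·0.115625+2·4.865625+1·(-0.634375)≈9.125781; next y=7/10·3.884375+1/4·9.125781≈5.000508
n=3: y≈5.000508, sp=4, e=sp−y≈-1.000508; I≈3.865117, D=e−e_prev≈-1.116133; u=1/4·(-1.000508)+2·3.865117+1·(-1.116133)≈6.363975; next y=7/10·5.000508+1/4·6.363975≈5.091349
n=4: y≈5.091349, sp=4, e=sp−y≈-1.091349; I≈2.773768, D=e−e_prev≈-0.090841; u=1/4·(-1.091349)+2·2.773768+1·(-0.090841)≈5.183858; next y=7/10·5.091349+1/4·5.183858≈4.859909
n=5: y≈4.859909, sp=4, e=sp−y≈-0.859909; I≈1.913859, D=e−e_prev≈0.231440; u=1/4·(-0.859909)+2·1.913859+1·0.231440≈3.844182; next y=7/10·4.859909+1/4·3.844182≈4.362982
n=6: y≈4.362982, sp=4, e=sp−y≈-0.362982; I≈1.550878, D=e−e_prev≈0.496927; u=1/4·(-0.362982)+2·1.550878+1·0.496927≈3.507937; next y=7/10·4.362982+1/4·3.507937≈3.931071
n=7: y≈3.931071, sp=4, e=sp−y≈0.068929; I≈1.619806, D=e−e_prev≈0.431910; u=1/4·0.068929+2·1.619806+1·0.431910≈3.688755; next y=7/10·3.931071+1/4·3.688755≈3.673939
n=8: y≈3.673939, sp=4, e=sp−y≈0.326061; I≈1.945868, D=e−e_prev≈0.257133; u=1/4·0.326061+2·1.945868+1·0.257133≈4.230383; next y=7/10·3.673939+1/4·4.230383≈3.629353
n=9: y≈3.629353, sp=4, e=sp−y≈0.370647; I≈2.316515, D=e−e_prev≈0.044586; u=1/4·0.370647+2·2.316515+1·0.044586≈4.770277; next y=7/10·3.629353+1/4·4.770277≈3.733116
n=10: y≈3.733116, sp=-3, e=sp−y≈-6.733116; I≈-4.416602, D=e−e_prev≈-7.103763; u=1/4·(-6.733116)+2·(-4.416602)+1·(-7.103763)≈-17.620246; next y=7/10·3.733116+1/4·(-17.620246)≈-1.791880
n=11: y≈-1.791880, sp=-3, e=sp−y≈-1.208120; I≈-5.624722, D=e−e_prev≈5.524996; u=1/4·(-1.208120)+2·(-5.624722)+1·5.524996≈-6.026477; next y=7/10·(-1.791880)+1/4·(-6.026477)≈-2.760935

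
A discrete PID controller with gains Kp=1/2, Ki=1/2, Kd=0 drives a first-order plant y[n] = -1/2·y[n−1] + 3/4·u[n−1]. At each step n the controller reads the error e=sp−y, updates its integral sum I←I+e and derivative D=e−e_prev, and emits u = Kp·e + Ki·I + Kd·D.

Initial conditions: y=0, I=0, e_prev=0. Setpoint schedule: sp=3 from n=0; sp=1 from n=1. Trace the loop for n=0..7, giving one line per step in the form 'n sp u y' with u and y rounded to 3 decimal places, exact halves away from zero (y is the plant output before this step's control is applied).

(exact arithmetic carried between steps; '≈' marks a value shown rounded to 6 d.p. or computed from one; I and e_prev carry over from the previous line; the table rounds u and y to 3 d.p., halves away from zero)
n=0: y=0, sp=3, e=sp−y=3; I=3, D=e−e_prev=3; u=1/2·3+1/2·3+0·3=3; next y=-1/2·0+3/4·3=2.25
n=1: y=2.25, sp=1, e=sp−y=-1.25; I=1.75, D=e−e_prev=-4.25; u=1/2·(-1.25)+1/2·1.75+0·(-4.25)=0.25; next y=-1/2·2.25+3/4·0.25=-0.9375
n=2: y=-0.9375, sp=1, e=sp−y=1.9375; I=3.6875, D=e−e_prev=3.1875; u=1/2·1.9375+1/2·3.6875+0·3.1875=2.8125; next y=-1/2·(-0.9375)+3/4·2.8125=2.578125
n=3: y=2.578125, sp=1, e=sp−y=-1.578125; I=2.109375, D=e−e_prev=-3.515625; u=1/2·(-1.578125)+1/2·2.109375+0·(-3.515625)=0.265625; next y=-1/2·2.578125+3/4·0.265625≈-1.089844
n=4: y≈-1.089844, sp=1, e=sp−y≈2.089844; I≈4.199219, D=e−e_prev≈3.667969; u=1/2·2.089844+1/2·4.199219+0·3.667969≈3.144531; next y=-1/2·(-1.089844)+3/4·3.144531≈2.903320
n=5: y≈2.903320, sp=1, e=sp−y≈-1.903320; I≈2.295898, D=e−e_prev≈-3.993164; u=1/2·(-1.903320)+1/2·2.295898+0·(-3.993164)≈0.196289; next y=-1/2·2.903320+3/4·0.196289≈-1.304443
n=6: y≈-1.304443, sp=1, e=sp−y≈2.304443; I≈4.600342, D=e−e_prev≈4.207764; u=1/2·2.304443+1/2·4.600342+0·4.207764≈3.452393; next y=-1/2·(-1.304443)+3/4·3.452393≈3.241516
n=7: y≈3.241516, sp=1, e=sp−y≈-2.241516; I≈2.358826, D=e−e_prev≈-4.545959; u=1/2·(-2.241516)+1/2·2.358826+0·(-4.545959)≈0.058655; next y=-1/2·3.241516+3/4·0.058655≈-1.576767

0 3 3.000 0.000
1 1 0.250 2.250
2 1 2.813 -0.938
3 1 0.266 2.578
4 1 3.145 -1.090
5 1 0.196 2.903
6 1 3.452 -1.304
7 1 0.059 3.242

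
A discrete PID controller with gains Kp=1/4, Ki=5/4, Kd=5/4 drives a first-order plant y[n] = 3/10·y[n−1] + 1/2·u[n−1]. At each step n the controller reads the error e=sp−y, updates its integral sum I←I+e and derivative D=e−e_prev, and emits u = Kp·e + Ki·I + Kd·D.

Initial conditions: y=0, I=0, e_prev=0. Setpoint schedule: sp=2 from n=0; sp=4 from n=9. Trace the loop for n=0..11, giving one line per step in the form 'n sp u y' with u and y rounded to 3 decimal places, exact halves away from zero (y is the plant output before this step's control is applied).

0 2 5.500 0.000
1 2 -2.063 2.750
2 2 8.567 -0.206
3 2 -4.547 4.222
4 2 12.590 -1.007
5 2 -9.437 5.993
6 2 18.834 -2.921
7 2 -17.676 8.541
8 2 29.220 -6.276
9 4 -25.714 12.727
10 4 44.488 -9.039
11 4 -44.992 19.532

(exact arithmetic carried between steps; '≈' marks a value shown rounded to 6 d.p. or computed from one; I and e_prev carry over from the previous line; the table rounds u and y to 3 d.p., halves away from zero)
n=0: y=0, sp=2, e=sp−y=2; I=2, D=e−e_prev=2; u=1/4·2+5/4·2+5/4·2=5.5; next y=3/10·0+1/2·5.5=2.75
n=1: y=2.75, sp=2, e=sp−y=-0.75; I=1.25, D=e−e_prev=-2.75; u=1/4·(-0.75)+5/4·1.25+5/4·(-2.75)=-2.0625; next y=3/10·2.75+1/2·(-2.0625)=-0.20625
n=2: y=-0.20625, sp=2, e=sp−y=2.20625; I=3.45625, D=e−e_prev=2.95625; u=1/4·2.20625+5/4·3.45625+5/4·2.95625≈8.567188; next y=3/10·(-0.20625)+1/2·8.567188≈4.221719
n=3: y≈4.221719, sp=2, e=sp−y≈-2.221719; I≈1.234531, D=e−e_prev≈-4.427969; u=1/4·(-2.221719)+5/4·1.234531+5/4·(-4.427969)≈-4.547227; next y=3/10·4.221719+1/2·(-4.547227)≈-1.007098
n=4: y≈-1.007098, sp=2, e=sp−y≈3.007098; I≈4.241629, D=e−e_prev≈5.228816; u=1/4·3.007098+5/4·4.241629+5/4·5.228816≈12.589831; next y=3/10·(-1.007098)+1/2·12.589831≈5.992786
n=5: y≈5.992786, sp=2, e=sp−y≈-3.992786; I≈0.248843, D=e−e_prev≈-6.999884; u=1/4·(-3.992786)+5/4·0.248843+5/4·(-6.999884)≈-9.436998; next y=3/10·5.992786+1/2·(-9.436998)≈-2.920663
n=6: y≈-2.920663, sp=2, e=sp−y≈4.920663; I≈5.169506, D=e−e_prev≈8.913449; u=1/4·4.920663+5/4·5.169506+5/4·8.913449≈18.833860; next y=3/10·(-2.920663)+1/2·18.833860≈8.540731
n=7: y≈8.540731, sp=2, e=sp−y≈-6.540731; I≈-1.371225, D=e−e_prev≈-11.461394; u=1/4·(-6.540731)+5/4·(-1.371225)+5/4·(-11.461394)≈-17.675957; next y=3/10·8.540731+1/2·(-17.675957)≈-6.275759
n=8: y≈-6.275759, sp=2, e=sp−y≈8.275759; I≈6.904534, D=e−e_prev≈14.816490; u=1/4·8.275759+5/4·6.904534+5/4·14.816490≈29.220220; next y=3/10·(-6.275759)+1/2·29.220220≈12.727382
n=9: y≈12.727382, sp=4, e=sp−y≈-8.727382; I≈-1.822848, D=e−e_prev≈-17.003141; u=1/4·(-8.727382)+5/4·(-1.822848)+5/4·(-17.003141)≈-25.714332; next y=3/10·12.727382+1/2·(-25.714332)≈-9.038952
n=10: y≈-9.038952, sp=4, e=sp−y≈13.038952; I≈11.216103, D=e−e_prev≈21.766334; u=1/4·13.038952+5/4·11.216103+5/4·21.766334≈44.487784; next y=3/10·(-9.038952)+1/2·44.487784≈19.532207
n=11: y≈19.532207, sp=4, e=sp−y≈-15.532207; I≈-4.316103, D=e−e_prev≈-28.571158; u=1/4·(-15.532207)+5/4·(-4.316103)+5/4·(-28.571158)≈-44.992129; next y=3/10·19.532207+1/2·(-44.992129)≈-16.636402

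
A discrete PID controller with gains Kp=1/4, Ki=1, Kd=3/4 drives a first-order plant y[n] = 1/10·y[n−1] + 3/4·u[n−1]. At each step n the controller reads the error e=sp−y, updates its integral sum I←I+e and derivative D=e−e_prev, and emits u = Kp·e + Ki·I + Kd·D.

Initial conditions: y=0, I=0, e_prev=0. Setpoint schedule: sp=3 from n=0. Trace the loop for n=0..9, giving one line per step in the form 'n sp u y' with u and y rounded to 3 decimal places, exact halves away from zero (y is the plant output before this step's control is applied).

0 3 6.000 0.000
1 3 -2.250 4.500
2 3 11.100 -1.238
3 3 -7.843 8.201
4 3 20.562 -5.062
5 3 -21.278 14.915
6 3 40.554 -14.467
7 3 -50.887 28.969
8 3 84.196 -35.269
9 3 -115.491 59.620

(exact arithmetic carried between steps; '≈' marks a value shown rounded to 6 d.p. or computed from one; I and e_prev carry over from the previous line; the table rounds u and y to 3 d.p., halves away from zero)
n=0: y=0, sp=3, e=sp−y=3; I=3, D=e−e_prev=3; u=1/4·3+1·3+3/4·3=6; next y=1/10·0+3/4·6=4.5
n=1: y=4.5, sp=3, e=sp−y=-1.5; I=1.5, D=e−e_prev=-4.5; u=1/4·(-1.5)+1·1.5+3/4·(-4.5)=-2.25; next y=1/10·4.5+3/4·(-2.25)=-1.2375
n=2: y=-1.2375, sp=3, e=sp−y=4.2375; I=5.7375, D=e−e_prev=5.7375; u=1/4·4.2375+1·5.7375+3/4·5.7375=11.1; next y=1/10·(-1.2375)+3/4·11.1=8.20125
n=3: y=8.20125, sp=3, e=sp−y=-5.20125; I=0.53625, D=e−e_prev=-9.43875; u=1/4·(-5.20125)+1·0.53625+3/4·(-9.43875)=-7.843125; next y=1/10·8.20125+3/4·(-7.843125)≈-5.062219
n=4: y≈-5.062219, sp=3, e=sp−y≈8.062219; I≈8.598469, D=e−e_prev≈13.263469; u=1/4·8.062219+1·8.598469+3/4·13.263469≈20.561625; next y=1/10·(-5.062219)+3/4·20.561625≈14.914997
n=5: y≈14.914997, sp=3, e=sp−y≈-11.914997; I≈-3.316528, D=e−e_prev≈-19.977216; u=1/4·(-11.914997)+1·(-3.316528)+3/4·(-19.977216)≈-21.278189; next y=1/10·14.914997+3/4·(-21.278189)≈-14.467142
n=6: y≈-14.467142, sp=3, e=sp−y≈17.467142; I≈14.150614, D=e−e_prev≈29.382139; u=1/4·17.467142+1·14.150614+3/4·29.382139≈40.554004; next y=1/10·(-14.467142)+3/4·40.554004≈28.968789
n=7: y≈28.968789, sp=3, e=sp−y≈-25.968789; I≈-11.818175, D=e−e_prev≈-43.435931; u=1/4·(-25.968789)+1·(-11.818175)+3/4·(-43.435931)≈-50.887320; next y=1/10·28.968789+3/4·(-50.887320)≈-35.268611
n=8: y≈-35.268611, sp=3, e=sp−y≈38.268611; I≈26.450436, D=e−e_prev≈64.237400; u=1/4·38.268611+1·26.450436+3/4·64.237400≈84.195639; next y=1/10·(-35.268611)+3/4·84.195639≈59.619868
n=9: y≈59.619868, sp=3, e=sp−y≈-56.619868; I≈-30.169432, D=e−e_prev≈-94.888479; u=1/4·(-56.619868)+1·(-30.169432)+3/4·(-94.888479)≈-115.490758; next y=1/10·59.619868+3/4·(-115.490758)≈-80.656082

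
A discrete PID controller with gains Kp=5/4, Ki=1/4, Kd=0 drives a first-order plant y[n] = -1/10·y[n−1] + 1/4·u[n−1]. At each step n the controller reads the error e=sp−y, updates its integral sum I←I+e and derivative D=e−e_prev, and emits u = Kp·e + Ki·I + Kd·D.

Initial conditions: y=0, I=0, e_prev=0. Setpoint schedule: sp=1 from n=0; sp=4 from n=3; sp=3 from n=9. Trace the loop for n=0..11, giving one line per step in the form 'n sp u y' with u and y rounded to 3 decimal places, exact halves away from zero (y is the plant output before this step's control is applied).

(exact arithmetic carried between steps; '≈' marks a value shown rounded to 6 d.p. or computed from one; I and e_prev carry over from the previous line; the table rounds u and y to 3 d.p., halves away from zero)
n=0: y=0, sp=1, e=sp−y=1; I=1, D=e−e_prev=1; u=5/4·1+1/4·1+0·1=1.5; next y=-1/10·0+1/4·1.5=0.375
n=1: y=0.375, sp=1, e=sp−y=0.625; I=1.625, D=e−e_prev=-0.375; u=5/4·0.625+1/4·1.625+0·(-0.375)=1.1875; next y=-1/10·0.375+1/4·1.1875=0.259375
n=2: y=0.259375, sp=1, e=sp−y=0.740625; I=2.365625, D=e−e_prev=0.115625; u=5/4·0.740625+1/4·2.365625+0·0.115625≈1.517188; next y=-1/10·0.259375+1/4·1.517188≈0.353359
n=3: y≈0.353359, sp=4, e=sp−y≈3.646641; I≈6.012266, D=e−e_prev≈2.906016; u=5/4·3.646641+1/4·6.012266+0·2.906016≈6.061367; next y=-1/10·0.353359+1/4·6.061367≈1.480006
n=4: y≈1.480006, sp=4, e=sp−y≈2.519994; I≈8.532260, D=e−e_prev≈-1.126646; u=5/4·2.519994+1/4·8.532260+0·(-1.126646)≈5.283058; next y=-1/10·1.480006+1/4·5.283058≈1.172764
n=5: y≈1.172764, sp=4, e=sp−y≈2.827236; I≈11.359496, D=e−e_prev≈0.307242; u=5/4·2.827236+1/4·11.359496+0·0.307242≈6.373919; next y=-1/10·1.172764+1/4·6.373919≈1.476203
n=6: y≈1.476203, sp=4, e=sp−y≈2.523797; I≈13.883293, D=e−e_prev≈-0.303440; u=5/4·2.523797+1/4·13.883293+0·(-0.303440)≈6.625569; next y=-1/10·1.476203+1/4·6.625569≈1.508772
n=7: y≈1.508772, sp=4, e=sp−y≈2.491228; I≈16.374521, D=e−e_prev≈-0.032568; u=5/4·2.491228+1/4·16.374521+0·(-0.032568)≈7.207665; next y=-1/10·1.508772+1/4·7.207665≈1.651039
n=8: y≈1.651039, sp=4, e=sp−y≈2.348961; I≈18.723482, D=e−e_prev≈-0.142267; u=5/4·2.348961+1/4·18.723482+0·(-0.142267)≈7.617071; next y=-1/10·1.651039+1/4·7.617071≈1.739164
n=9: y≈1.739164, sp=3, e=sp−y≈1.260836; I≈19.984318, D=e−e_prev≈-1.088125; u=5/4·1.260836+1/4·19.984318+0·(-1.088125)≈6.572124; next y=-1/10·1.739164+1/4·6.572124≈1.469115
n=10: y≈1.469115, sp=3, e=sp−y≈1.530885; I≈21.515203, D=e−e_prev≈0.270049; u=5/4·1.530885+1/4·21.515203+0·0.270049≈7.292407; next y=-1/10·1.469115+1/4·7.292407≈1.676190
n=11: y≈1.676190, sp=3, e=sp−y≈1.323810; I≈22.839012, D=e−e_prev≈-0.207076; u=5/4·1.323810+1/4·22.839012+0·(-0.207076)≈7.364515; next y=-1/10·1.676190+1/4·7.364515≈1.673510

0 1 1.500 0.000
1 1 1.188 0.375
2 1 1.517 0.259
3 4 6.061 0.353
4 4 5.283 1.480
5 4 6.374 1.173
6 4 6.626 1.476
7 4 7.208 1.509
8 4 7.617 1.651
9 3 6.572 1.739
10 3 7.292 1.469
11 3 7.365 1.676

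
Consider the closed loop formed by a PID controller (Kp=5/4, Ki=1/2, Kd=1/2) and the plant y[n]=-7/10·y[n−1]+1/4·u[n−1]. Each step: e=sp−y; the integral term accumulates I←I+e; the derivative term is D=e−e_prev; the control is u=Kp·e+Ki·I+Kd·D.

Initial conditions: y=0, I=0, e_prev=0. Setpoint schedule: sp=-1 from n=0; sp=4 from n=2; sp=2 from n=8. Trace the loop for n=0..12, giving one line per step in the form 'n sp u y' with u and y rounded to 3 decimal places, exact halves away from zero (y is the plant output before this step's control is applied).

0 -1 -2.250 0.000
1 -1 -0.984 -0.563
2 4 8.168 0.148
3 4 3.919 1.939
4 4 11.056 -0.377
5 4 4.425 3.028
6 4 15.707 -1.013
7 4 3.482 4.636
8 2 17.263 -2.375
9 2 -1.849 5.978
10 2 24.244 -4.647
11 2 -9.156 9.314
12 2 34.943 -8.809

(exact arithmetic carried between steps; '≈' marks a value shown rounded to 6 d.p. or computed from one; I and e_prev carry over from the previous line; the table rounds u and y to 3 d.p., halves away from zero)
n=0: y=0, sp=-1, e=sp−y=-1; I=-1, D=e−e_prev=-1; u=5/4·(-1)+1/2·(-1)+1/2·(-1)=-2.25; next y=-7/10·0+1/4·(-2.25)=-0.5625
n=1: y=-0.5625, sp=-1, e=sp−y=-0.4375; I=-1.4375, D=e−e_prev=0.5625; u=5/4·(-0.4375)+1/2·(-1.4375)+1/2·0.5625=-0.984375; next y=-7/10·(-0.5625)+1/4·(-0.984375)≈0.147656
n=2: y≈0.147656, sp=4, e=sp−y≈3.852344; I≈2.414844, D=e−e_prev≈4.289844; u=5/4·3.852344+1/2·2.414844+1/2·4.289844≈8.167773; next y=-7/10·0.147656+1/4·8.167773≈1.938584
n=3: y≈1.938584, sp=4, e=sp−y≈2.061416; I≈4.476260, D=e−e_prev≈-1.790928; u=5/4·2.061416+1/2·4.476260+1/2·(-1.790928)≈3.919436; next y=-7/10·1.938584+1/4·3.919436≈-0.377150
n=4: y≈-0.377150, sp=4, e=sp−y≈4.377150; I≈8.853410, D=e−e_prev≈2.315734; u=5/4·4.377150+1/2·8.853410+1/2·2.315734≈11.056009; next y=-7/10·(-0.377150)+1/4·11.056009≈3.028007
n=5: y≈3.028007, sp=4, e=sp−y≈0.971993; I≈9.825402, D=e−e_prev≈-3.405157; u=5/4·0.971993+1/2·9.825402+1/2·(-3.405157)≈4.425114; next y=-7/10·3.028007+1/4·4.425114≈-1.013326
n=6: y≈-1.013326, sp=4, e=sp−y≈5.013326; I≈14.838729, D=e−e_prev≈4.041334; u=5/4·5.013326+1/2·14.838729+1/2·4.041334≈15.706689; next y=-7/10·(-1.013326)+1/4·15.706689≈4.636001
n=7: y≈4.636001, sp=4, e=sp−y≈-0.636001; I≈14.202728, D=e−e_prev≈-5.649327; u=5/4·(-0.636001)+1/2·14.202728+1/2·(-5.649327)≈3.481699; next y=-7/10·4.636001+1/4·3.481699≈-2.374776
n=8: y≈-2.374776, sp=2, e=sp−y≈4.374776; I≈18.577504, D=e−e_prev≈5.010777; u=5/4·4.374776+1/2·18.577504+1/2·5.010777≈17.262610; next y=-7/10·(-2.374776)+1/4·17.262610≈5.977995
n=9: y≈5.977995, sp=2, e=sp−y≈-3.977995; I≈14.599508, D=e−e_prev≈-8.352771; u=5/4·(-3.977995)+1/2·14.599508+1/2·(-8.352771)≈-1.849126; next y=-7/10·5.977995+1/4·(-1.849126)≈-4.646878
n=10: y≈-4.646878, sp=2, e=sp−y≈6.646878; I≈21.246387, D=e−e_prev≈10.624874; u=5/4·6.646878+1/2·21.246387+1/2·10.624874≈24.244228; next y=-7/10·(-4.646878)+1/4·24.244228≈9.313872
n=11: y≈9.313872, sp=2, e=sp−y≈-7.313872; I≈13.932515, D=e−e_prev≈-13.960750; u=5/4·(-7.313872)+1/2·13.932515+1/2·(-13.960750)≈-9.156457; next y=-7/10·9.313872+1/4·(-9.156457)≈-8.808825
n=12: y≈-8.808825, sp=2, e=sp−y≈10.808825; I≈24.741339, D=e−e_prev≈18.122696; u=5/4·10.808825+1/2·24.741339+1/2·18.122696≈34.943049; next y=-7/10·(-8.808825)+1/4·34.943049≈14.901939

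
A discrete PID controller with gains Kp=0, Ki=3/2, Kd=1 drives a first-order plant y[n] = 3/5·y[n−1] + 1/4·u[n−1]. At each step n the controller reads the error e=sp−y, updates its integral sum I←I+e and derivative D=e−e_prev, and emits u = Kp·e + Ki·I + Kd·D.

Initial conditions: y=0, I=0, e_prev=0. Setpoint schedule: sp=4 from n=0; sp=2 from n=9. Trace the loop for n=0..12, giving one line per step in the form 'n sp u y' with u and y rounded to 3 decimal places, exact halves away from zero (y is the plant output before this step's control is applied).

0 4 10.000 0.000
1 4 5.750 2.500
2 4 9.406 2.938
3 4 8.496 4.114
4 4 8.306 4.592
5 4 7.297 4.832
6 4 6.560 4.723
7 4 5.990 4.474
8 4 5.760 4.182
9 2 0.777 3.949
10 2 3.084 2.564
11 2 1.489 2.309
12 2 2.149 1.758

(exact arithmetic carried between steps; '≈' marks a value shown rounded to 6 d.p. or computed from one; I and e_prev carry over from the previous line; the table rounds u and y to 3 d.p., halves away from zero)
n=0: y=0, sp=4, e=sp−y=4; I=4, D=e−e_prev=4; u=0·4+3/2·4+1·4=10; next y=3/5·0+1/4·10=2.5
n=1: y=2.5, sp=4, e=sp−y=1.5; I=5.5, D=e−e_prev=-2.5; u=0·1.5+3/2·5.5+1·(-2.5)=5.75; next y=3/5·2.5+1/4·5.75=2.9375
n=2: y=2.9375, sp=4, e=sp−y=1.0625; I=6.5625, D=e−e_prev=-0.4375; u=0·1.0625+3/2·6.5625+1·(-0.4375)=9.40625; next y=3/5·2.9375+1/4·9.40625≈4.114063
n=3: y≈4.114063, sp=4, e=sp−y≈-0.114063; I≈6.448438, D=e−e_prev≈-1.176563; u=0·(-0.114063)+3/2·6.448438+1·(-1.176563)≈8.496094; next y=3/5·4.114063+1/4·8.496094≈4.592461
n=4: y≈4.592461, sp=4, e=sp−y≈-0.592461; I≈5.855977, D=e−e_prev≈-0.478398; u=0·(-0.592461)+3/2·5.855977+1·(-0.478398)≈8.305566; next y=3/5·4.592461+1/4·8.305566≈4.831868
n=5: y≈4.831868, sp=4, e=sp−y≈-0.831868; I≈5.024108, D=e−e_prev≈-0.239407; u=0·(-0.831868)+3/2·5.024108+1·(-0.239407)≈7.296755; next y=3/5·4.831868+1/4·7.296755≈4.723310
n=6: y≈4.723310, sp=4, e=sp−y≈-0.723310; I≈4.300799, D=e−e_prev≈0.108558; u=0·(-0.723310)+3/2·4.300799+1·0.108558≈6.559756; next y=3/5·4.723310+1/4·6.559756≈4.473925
n=7: y≈4.473925, sp=4, e=sp−y≈-0.473925; I≈3.826874, D=e−e_prev≈0.249385; u=0·(-0.473925)+3/2·3.826874+1·0.249385≈5.989695; next y=3/5·4.473925+1/4·5.989695≈4.181779
n=8: y≈4.181779, sp=4, e=sp−y≈-0.181779; I≈3.645095, D=e−e_prev≈0.292146; u=0·(-0.181779)+3/2·3.645095+1·0.292146≈5.759788; next y=3/5·4.181779+1/4·5.759788≈3.949014
n=9: y≈3.949014, sp=2, e=sp−y≈-1.949014; I≈1.696080, D=e−e_prev≈-1.767236; u=0·(-1.949014)+3/2·1.696080+1·(-1.767236)≈0.776885; next y=3/5·3.949014+1/4·0.776885≈2.563630
n=10: y≈2.563630, sp=2, e=sp−y≈-0.563630; I≈1.132451, D=e−e_prev≈1.385384; u=0·(-0.563630)+3/2·1.132451+1·1.385384≈3.084060; next y=3/5·2.563630+1/4·3.084060≈2.309193
n=11: y≈2.309193, sp=2, e=sp−y≈-0.309193; I≈0.823258, D=e−e_prev≈0.254437; u=0·(-0.309193)+3/2·0.823258+1·0.254437≈1.489323; next y=3/5·2.309193+1/4·1.489323≈1.757847
n=12: y≈1.757847, sp=2, e=sp−y≈0.242153; I≈1.065411, D=e−e_prev≈0.551346; u=0·0.242153+3/2·1.065411+1·0.551346≈2.149463; next y=3/5·1.757847+1/4·2.149463≈1.592074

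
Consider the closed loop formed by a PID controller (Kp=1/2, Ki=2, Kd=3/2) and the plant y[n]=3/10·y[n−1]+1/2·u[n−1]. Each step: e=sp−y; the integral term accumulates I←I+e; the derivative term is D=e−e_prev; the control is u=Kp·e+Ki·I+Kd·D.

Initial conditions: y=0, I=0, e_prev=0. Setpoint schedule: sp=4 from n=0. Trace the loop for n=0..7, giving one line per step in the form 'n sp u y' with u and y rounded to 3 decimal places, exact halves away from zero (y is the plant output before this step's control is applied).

(exact arithmetic carried between steps; '≈' marks a value shown rounded to 6 d.p. or computed from one; I and e_prev carry over from the previous line; the table rounds u and y to 3 d.p., halves away from zero)
n=0: y=0, sp=4, e=sp−y=4; I=4, D=e−e_prev=4; u=1/2·4+2·4+3/2·4=16; next y=3/10·0+1/2·16=8
n=1: y=8, sp=4, e=sp−y=-4; I=0, D=e−e_prev=-8; u=1/2·(-4)+2·0+3/2·(-8)=-14; next y=3/10·8+1/2·(-14)=-4.6
n=2: y=-4.6, sp=4, e=sp−y=8.6; I=8.6, D=e−e_prev=12.6; u=1/2·8.6+2·8.6+3/2·12.6=40.4; next y=3/10·(-4.6)+1/2·40.4=18.82
n=3: y=18.82, sp=4, e=sp−y=-14.82; I=-6.22, D=e−e_prev=-23.42; u=1/2·(-14.82)+2·(-6.22)+3/2·(-23.42)=-54.98; next y=3/10·18.82+1/2·(-54.98)=-21.844
n=4: y=-21.844, sp=4, e=sp−y=25.844; I=19.624, D=e−e_prev=40.664; u=1/2·25.844+2·19.624+3/2·40.664=113.166; next y=3/10·(-21.844)+1/2·113.166=50.0298
n=5: y=50.0298, sp=4, e=sp−y=-46.0298; I=-26.4058, D=e−e_prev=-71.8738; u=1/2·(-46.0298)+2·(-26.4058)+3/2·(-71.8738)=-183.6372; next y=3/10·50.0298+1/2·(-183.6372)=-76.80966
n=6: y=-76.80966, sp=4, e=sp−y=80.80966; I=54.40386, D=e−e_prev=126.83946; u=1/2·80.80966+2·54.40386+3/2·126.83946=339.47174; next y=3/10·(-76.80966)+1/2·339.47174=146.692972
n=7: y=146.692972, sp=4, e=sp−y=-142.692972; I=-88.289112, D=e−e_prev=-223.502632; u=1/2·(-142.692972)+2·(-88.289112)+3/2·(-223.502632)=-583.178658; next y=3/10·146.692972+1/2·(-583.178658)≈-247.581437

0 4 16.000 0.000
1 4 -14.000 8.000
2 4 40.400 -4.600
3 4 -54.980 18.820
4 4 113.166 -21.844
5 4 -183.637 50.030
6 4 339.472 -76.810
7 4 -583.179 146.693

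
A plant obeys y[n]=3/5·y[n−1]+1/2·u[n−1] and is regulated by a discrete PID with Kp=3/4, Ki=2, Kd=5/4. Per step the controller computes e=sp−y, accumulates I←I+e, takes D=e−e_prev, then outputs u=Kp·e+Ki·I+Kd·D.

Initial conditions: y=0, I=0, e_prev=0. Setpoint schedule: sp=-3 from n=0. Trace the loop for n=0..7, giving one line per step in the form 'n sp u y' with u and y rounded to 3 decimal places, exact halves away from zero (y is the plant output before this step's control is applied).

0 -3 -12.000 0.000
1 -3 9.750 -6.000
2 -3 -20.850 1.275
3 -3 23.434 -9.660
4 -3 -39.239 5.921
5 -3 50.346 -16.067
6 -3 -77.404 15.533
7 -3 104.691 -29.382

(exact arithmetic carried between steps; '≈' marks a value shown rounded to 6 d.p. or computed from one; I and e_prev carry over from the previous line; the table rounds u and y to 3 d.p., halves away from zero)
n=0: y=0, sp=-3, e=sp−y=-3; I=-3, D=e−e_prev=-3; u=3/4·(-3)+2·(-3)+5/4·(-3)=-12; next y=3/5·0+1/2·(-12)=-6
n=1: y=-6, sp=-3, e=sp−y=3; I=0, D=e−e_prev=6; u=3/4·3+2·0+5/4·6=9.75; next y=3/5·(-6)+1/2·9.75=1.275
n=2: y=1.275, sp=-3, e=sp−y=-4.275; I=-4.275, D=e−e_prev=-7.275; u=3/4·(-4.275)+2·(-4.275)+5/4·(-7.275)=-20.85; next y=3/5·1.275+1/2·(-20.85)=-9.66
n=3: y=-9.66, sp=-3, e=sp−y=6.66; I=2.385, D=e−e_prev=10.935; u=3/4·6.66+2·2.385+5/4·10.935=23.43375; next y=3/5·(-9.66)+1/2·23.43375=5.920875
n=4: y=5.920875, sp=-3, e=sp−y=-8.920875; I=-6.535875, D=e−e_prev=-15.580875; u=3/4·(-8.920875)+2·(-6.535875)+5/4·(-15.580875)=-39.2385; next y=3/5·5.920875+1/2·(-39.2385)=-16.066725
n=5: y=-16.066725, sp=-3, e=sp−y=13.066725; I=6.53085, D=e−e_prev=21.9876; u=3/4·13.066725+2·6.53085+5/4·21.9876≈50.346244; next y=3/5·(-16.066725)+1/2·50.346244≈15.533087
n=6: y≈15.533087, sp=-3, e=sp−y≈-18.533087; I≈-12.002237, D=e−e_prev≈-31.599812; u=3/4·(-18.533087)+2·(-12.002237)+5/4·(-31.599812)≈-77.404054; next y=3/5·15.533087+1/2·(-77.404054)≈-29.382175
n=7: y≈-29.382175, sp=-3, e=sp−y≈26.382175; I≈14.379938, D=e−e_prev≈44.915262; u=3/4·26.382175+2·14.379938+5/4·44.915262≈104.690584; next y=3/5·(-29.382175)+1/2·104.690584≈34.715987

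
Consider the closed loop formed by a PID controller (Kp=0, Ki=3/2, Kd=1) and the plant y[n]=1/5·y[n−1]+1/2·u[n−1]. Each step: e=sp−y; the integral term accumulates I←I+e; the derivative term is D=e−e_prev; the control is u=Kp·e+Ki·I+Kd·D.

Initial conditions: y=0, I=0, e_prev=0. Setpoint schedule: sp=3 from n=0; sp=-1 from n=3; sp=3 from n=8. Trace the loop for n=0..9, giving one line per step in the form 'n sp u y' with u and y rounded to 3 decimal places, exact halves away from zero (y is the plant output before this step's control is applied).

(exact arithmetic carried between steps; '≈' marks a value shown rounded to 6 d.p. or computed from one; I and e_prev carry over from the previous line; the table rounds u and y to 3 d.p., halves away from zero)
n=0: y=0, sp=3, e=sp−y=3; I=3, D=e−e_prev=3; u=0·3+3/2·3+1·3=7.5; next y=1/5·0+1/2·7.5=3.75
n=1: y=3.75, sp=3, e=sp−y=-0.75; I=2.25, D=e−e_prev=-3.75; u=0·(-0.75)+3/2·2.25+1·(-3.75)=-0.375; next y=1/5·3.75+1/2·(-0.375)=0.5625
n=2: y=0.5625, sp=3, e=sp−y=2.4375; I=4.6875, D=e−e_prev=3.1875; u=0·2.4375+3/2·4.6875+1·3.1875=10.21875; next y=1/5·0.5625+1/2·10.21875=5.221875
n=3: y=5.221875, sp=-1, e=sp−y=-6.221875; I=-1.534375, D=e−e_prev=-8.659375; u=0·(-6.221875)+3/2·(-1.534375)+1·(-8.659375)≈-10.960938; next y=1/5·5.221875+1/2·(-10.960938)≈-4.436094
n=4: y≈-4.436094, sp=-1, e=sp−y≈3.436094; I≈1.901719, D=e−e_prev≈9.657969; u=0·3.436094+3/2·1.901719+1·9.657969≈12.510547; next y=1/5·(-4.436094)+1/2·12.510547≈5.368055
n=5: y≈5.368055, sp=-1, e=sp−y≈-6.368055; I≈-4.466336, D=e−e_prev≈-9.804148; u=0·(-6.368055)+3/2·(-4.466336)+1·(-9.804148)≈-16.503652; next y=1/5·5.368055+1/2·(-16.503652)≈-7.178215
n=6: y≈-7.178215, sp=-1, e=sp−y≈6.178215; I≈1.711879, D=e−e_prev≈12.546270; u=0·6.178215+3/2·1.711879+1·12.546270≈15.114089; next y=1/5·(-7.178215)+1/2·15.114089≈6.121401
n=7: y≈6.121401, sp=-1, e=sp−y≈-7.121401; I≈-5.409522, D=e−e_prev≈-13.299617; u=0·(-7.121401)+3/2·(-5.409522)+1·(-13.299617)≈-21.413900; next y=1/5·6.121401+1/2·(-21.413900)≈-9.482670
n=8: y≈-9.482670, sp=3, e=sp−y≈12.482670; I≈7.073148, D=e−e_prev≈19.604071; u=0·12.482670+3/2·7.073148+1·19.604071≈30.213792; next y=1/5·(-9.482670)+1/2·30.213792≈13.210362
n=9: y≈13.210362, sp=3, e=sp−y≈-10.210362; I≈-3.137215, D=e−e_prev≈-22.693032; u=0·(-10.210362)+3/2·(-3.137215)+1·(-22.693032)≈-27.398854; next y=1/5·13.210362+1/2·(-27.398854)≈-11.057354

0 3 7.500 0.000
1 3 -0.375 3.750
2 3 10.219 0.563
3 -1 -10.961 5.222
4 -1 12.511 -4.436
5 -1 -16.504 5.368
6 -1 15.114 -7.178
7 -1 -21.414 6.121
8 3 30.214 -9.483
9 3 -27.399 13.210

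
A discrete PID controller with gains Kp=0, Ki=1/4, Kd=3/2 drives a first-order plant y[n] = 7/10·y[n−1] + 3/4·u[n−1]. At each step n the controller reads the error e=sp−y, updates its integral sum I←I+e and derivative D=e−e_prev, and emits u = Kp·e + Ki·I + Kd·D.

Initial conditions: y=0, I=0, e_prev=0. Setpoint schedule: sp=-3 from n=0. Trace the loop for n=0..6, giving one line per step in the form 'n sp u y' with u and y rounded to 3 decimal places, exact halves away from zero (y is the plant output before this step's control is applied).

0 -3 -5.250 0.000
1 -3 5.391 -3.938
2 -3 -9.424 1.287
3 -3 10.385 -6.167
4 -3 -16.872 3.472
5 -3 19.936 -10.224
6 -3 -30.335 7.795

(exact arithmetic carried between steps; '≈' marks a value shown rounded to 6 d.p. or computed from one; I and e_prev carry over from the previous line; the table rounds u and y to 3 d.p., halves away from zero)
n=0: y=0, sp=-3, e=sp−y=-3; I=-3, D=e−e_prev=-3; u=0·(-3)+1/4·(-3)+3/2·(-3)=-5.25; next y=7/10·0+3/4·(-5.25)=-3.9375
n=1: y=-3.9375, sp=-3, e=sp−y=0.9375; I=-2.0625, D=e−e_prev=3.9375; u=0·0.9375+1/4·(-2.0625)+3/2·3.9375=5.390625; next y=7/10·(-3.9375)+3/4·5.390625≈1.286719
n=2: y≈1.286719, sp=-3, e=sp−y≈-4.286719; I≈-6.349219, D=e−e_prev≈-5.224219; u=0·(-4.286719)+1/4·(-6.349219)+3/2·(-5.224219)≈-9.423633; next y=7/10·1.286719+3/4·(-9.423633)≈-6.167021
n=3: y≈-6.167021, sp=-3, e=sp−y≈3.167021; I≈-3.182197, D=e−e_prev≈7.453740; u=0·3.167021+1/4·(-3.182197)+3/2·7.453740≈10.385061; next y=7/10·(-6.167021)+3/4·10.385061≈3.471881
n=4: y≈3.471881, sp=-3, e=sp−y≈-6.471881; I≈-9.654078, D=e−e_prev≈-9.638902; u=0·(-6.471881)+1/4·(-9.654078)+3/2·(-9.638902)≈-16.871873; next y=7/10·3.471881+3/4·(-16.871873)≈-10.223588
n=5: y≈-10.223588, sp=-3, e=sp−y≈7.223588; I≈-2.430490, D=e−e_prev≈13.695469; u=0·7.223588+1/4·(-2.430490)+3/2·13.695469≈19.935581; next y=7/10·(-10.223588)+3/4·19.935581≈7.795174
n=6: y≈7.795174, sp=-3, e=sp−y≈-10.795174; I≈-13.225664, D=e−e_prev≈-18.018762; u=0·(-10.795174)+1/4·(-13.225664)+3/2·(-18.018762)≈-30.334559; next y=7/10·7.795174+3/4·(-30.334559)≈-17.294298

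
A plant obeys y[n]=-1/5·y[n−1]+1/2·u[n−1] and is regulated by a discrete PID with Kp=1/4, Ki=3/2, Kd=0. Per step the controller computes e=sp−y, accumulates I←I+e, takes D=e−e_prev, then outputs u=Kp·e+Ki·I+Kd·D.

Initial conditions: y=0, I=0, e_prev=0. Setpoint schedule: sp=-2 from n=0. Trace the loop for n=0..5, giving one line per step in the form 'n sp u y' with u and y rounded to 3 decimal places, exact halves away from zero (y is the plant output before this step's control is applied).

0 -2 -3.500 0.000
1 -2 -3.438 -1.750
2 -2 -4.480 -1.369
3 -2 -4.381 -1.966
4 -2 -4.727 -1.797
5 -2 -4.669 -2.004

(exact arithmetic carried between steps; '≈' marks a value shown rounded to 6 d.p. or computed from one; I and e_prev carry over from the previous line; the table rounds u and y to 3 d.p., halves away from zero)
n=0: y=0, sp=-2, e=sp−y=-2; I=-2, D=e−e_prev=-2; u=1/4·(-2)+3/2·(-2)+0·(-2)=-3.5; next y=-1/5·0+1/2·(-3.5)=-1.75
n=1: y=-1.75, sp=-2, e=sp−y=-0.25; I=-2.25, D=e−e_prev=1.75; u=1/4·(-0.25)+3/2·(-2.25)+0·1.75=-3.4375; next y=-1/5·(-1.75)+1/2·(-3.4375)=-1.36875
n=2: y=-1.36875, sp=-2, e=sp−y=-0.63125; I=-2.88125, D=e−e_prev=-0.38125; u=1/4·(-0.63125)+3/2·(-2.88125)+0·(-0.38125)≈-4.479688; next y=-1/5·(-1.36875)+1/2·(-4.479688)≈-1.966094
n=3: y≈-1.966094, sp=-2, e=sp−y≈-0.033906; I≈-2.915156, D=e−e_prev≈0.597344; u=1/4·(-0.033906)+3/2·(-2.915156)+0·0.597344≈-4.381211; next y=-1/5·(-1.966094)+1/2·(-4.381211)≈-1.797387
n=4: y≈-1.797387, sp=-2, e=sp−y≈-0.202613; I≈-3.117770, D=e−e_prev≈-0.168707; u=1/4·(-0.202613)+3/2·(-3.117770)+0·(-0.168707)≈-4.727308; next y=-1/5·(-1.797387)+1/2·(-4.727308)≈-2.004176
n=5: y≈-2.004176, sp=-2, e=sp−y≈0.004176; I≈-3.113593, D=e−e_prev≈0.206790; u=1/4·0.004176+3/2·(-3.113593)+0·0.206790≈-4.669345; next y=-1/5·(-2.004176)+1/2·(-4.669345)≈-1.933837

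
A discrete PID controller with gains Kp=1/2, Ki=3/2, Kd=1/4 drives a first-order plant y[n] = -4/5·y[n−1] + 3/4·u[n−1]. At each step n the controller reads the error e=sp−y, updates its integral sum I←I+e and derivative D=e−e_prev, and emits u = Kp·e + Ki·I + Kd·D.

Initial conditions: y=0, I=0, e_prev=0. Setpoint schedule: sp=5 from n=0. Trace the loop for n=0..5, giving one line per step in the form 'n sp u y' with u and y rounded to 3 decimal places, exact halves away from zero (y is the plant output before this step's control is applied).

0 5 11.250 0.000
1 5 -1.484 8.438
2 5 32.146 -7.863
3 5 -38.727 30.400
4 5 121.210 -53.365
5 5 -232.853 133.599

(exact arithmetic carried between steps; '≈' marks a value shown rounded to 6 d.p. or computed from one; I and e_prev carry over from the previous line; the table rounds u and y to 3 d.p., halves away from zero)
n=0: y=0, sp=5, e=sp−y=5; I=5, D=e−e_prev=5; u=1/2·5+3/2·5+1/4·5=11.25; next y=-4/5·0+3/4·11.25=8.4375
n=1: y=8.4375, sp=5, e=sp−y=-3.4375; I=1.5625, D=e−e_prev=-8.4375; u=1/2·(-3.4375)+3/2·1.5625+1/4·(-8.4375)=-1.484375; next y=-4/5·8.4375+3/4·(-1.484375)≈-7.863281
n=2: y≈-7.863281, sp=5, e=sp−y≈12.863281; I≈14.425781, D=e−e_prev≈16.300781; u=1/2·12.863281+3/2·14.425781+1/4·16.300781≈32.145508; next y=-4/5·(-7.863281)+3/4·32.145508≈30.399756
n=3: y≈30.399756, sp=5, e=sp−y≈-25.399756; I≈-10.973975, D=e−e_prev≈-38.263037; u=1/2·(-25.399756)+3/2·(-10.973975)+1/4·(-38.263037)≈-38.726599; next y=-4/5·30.399756+3/4·(-38.726599)≈-53.364754
n=4: y≈-53.364754, sp=5, e=sp−y≈58.364754; I≈47.390779, D=e−e_prev≈83.764510; u=1/2·58.364754+3/2·47.390779+1/4·83.764510≈121.209674; next y=-4/5·(-53.364754)+3/4·121.209674≈133.599058
n=5: y≈133.599058, sp=5, e=sp−y≈-128.599058; I≈-81.208279, D=e−e_prev≈-186.963812; u=1/2·(-128.599058)+3/2·(-81.208279)+1/4·(-186.963812)≈-232.852901; next y=-4/5·133.599058+3/4·(-232.852901)≈-281.518922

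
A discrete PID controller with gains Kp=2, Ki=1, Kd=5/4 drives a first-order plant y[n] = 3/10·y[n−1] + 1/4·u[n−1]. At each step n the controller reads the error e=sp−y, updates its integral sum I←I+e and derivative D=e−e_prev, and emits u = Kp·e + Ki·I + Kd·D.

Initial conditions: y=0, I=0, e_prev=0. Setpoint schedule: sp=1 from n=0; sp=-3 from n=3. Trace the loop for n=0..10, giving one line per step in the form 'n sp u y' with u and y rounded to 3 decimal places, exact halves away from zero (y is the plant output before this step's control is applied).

0 1 4.250 0.000
1 1 -0.516 1.063
2 1 4.459 0.190
3 -3 -16.995 1.172
4 -3 6.603 -3.897
5 -3 -17.446 0.482
6 -3 4.515 -4.217
7 -3 -17.484 -0.136
8 -3 2.924 -4.412
9 -3 -17.241 -0.592
10 -3 1.682 -4.488

(exact arithmetic carried between steps; '≈' marks a value shown rounded to 6 d.p. or computed from one; I and e_prev carry over from the previous line; the table rounds u and y to 3 d.p., halves away from zero)
n=0: y=0, sp=1, e=sp−y=1; I=1, D=e−e_prev=1; u=2·1+1·1+5/4·1=4.25; next y=3/10·0+1/4·4.25=1.0625
n=1: y=1.0625, sp=1, e=sp−y=-0.0625; I=0.9375, D=e−e_prev=-1.0625; u=2·(-0.0625)+1·0.9375+5/4·(-1.0625)=-0.515625; next y=3/10·1.0625+1/4·(-0.515625)≈0.189844
n=2: y≈0.189844, sp=1, e=sp−y≈0.810156; I≈1.747656, D=e−e_prev≈0.872656; u=2·0.810156+1·1.747656+5/4·0.872656≈4.458789; next y=3/10·0.189844+1/4·4.458789≈1.171650
n=3: y≈1.171650, sp=-3, e=sp−y≈-4.171650; I≈-2.423994, D=e−e_prev≈-4.981807; u=2·(-4.171650)+1·(-2.423994)+5/4·(-4.981807)≈-16.994553; next y=3/10·1.171650+1/4·(-16.994553)≈-3.897143
n=4: y≈-3.897143, sp=-3, e=sp−y≈0.897143; I≈-1.526851, D=e−e_prev≈5.068794; u=2·0.897143+1·(-1.526851)+5/4·5.068794≈6.603427; next y=3/10·(-3.897143)+1/4·6.603427≈0.481714
n=5: y≈0.481714, sp=-3, e=sp−y≈-3.481714; I≈-5.008565, D=e−e_prev≈-4.378857; u=2·(-3.481714)+1·(-5.008565)+5/4·(-4.378857)≈-17.445564; next y=3/10·0.481714+1/4·(-17.445564)≈-4.216877
n=6: y≈-4.216877, sp=-3, e=sp−y≈1.216877; I≈-3.791688, D=e−e_prev≈4.698591; u=2·1.216877+1·(-3.791688)+5/4·4.698591≈4.515304; next y=3/10·(-4.216877)+1/4·4.515304≈-0.136237
n=7: y≈-0.136237, sp=-3, e=sp−y≈-2.863763; I≈-6.655451, D=e−e_prev≈-4.080640; u=2·(-2.863763)+1·(-6.655451)+5/4·(-4.080640)≈-17.483777; next y=3/10·(-0.136237)+1/4·(-17.483777)≈-4.411815
n=8: y≈-4.411815, sp=-3, e=sp−y≈1.411815; I≈-5.243636, D=e−e_prev≈4.275578; u=2·1.411815+1·(-5.243636)+5/4·4.275578≈2.924468; next y=3/10·(-4.411815)+1/4·2.924468≈-0.592428
n=9: y≈-0.592428, sp=-3, e=sp−y≈-2.407572; I≈-7.651208, D=e−e_prev≈-3.819388; u=2·(-2.407572)+1·(-7.651208)+5/4·(-3.819388)≈-17.240587; next y=3/10·(-0.592428)+1/4·(-17.240587)≈-4.487875
n=10: y≈-4.487875, sp=-3, e=sp−y≈1.487875; I≈-6.163333, D=e−e_prev≈3.895447; u=2·1.487875+1·(-6.163333)+5/4·3.895447≈1.681727; next y=3/10·(-4.487875)+1/4·1.681727≈-0.925931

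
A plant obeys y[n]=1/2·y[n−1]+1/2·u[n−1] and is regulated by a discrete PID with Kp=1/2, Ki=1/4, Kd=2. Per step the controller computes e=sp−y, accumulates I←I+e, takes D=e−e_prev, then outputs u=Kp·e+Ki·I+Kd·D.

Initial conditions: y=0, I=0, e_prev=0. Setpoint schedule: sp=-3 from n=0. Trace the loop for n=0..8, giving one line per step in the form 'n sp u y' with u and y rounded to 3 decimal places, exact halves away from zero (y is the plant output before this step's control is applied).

(exact arithmetic carried between steps; '≈' marks a value shown rounded to 6 d.p. or computed from one; I and e_prev carry over from the previous line; the table rounds u and y to 3 d.p., halves away from zero)
n=0: y=0, sp=-3, e=sp−y=-3; I=-3, D=e−e_prev=-3; u=1/2·(-3)+1/4·(-3)+2·(-3)=-8.25; next y=1/2·0+1/2·(-8.25)=-4.125
n=1: y=-4.125, sp=-3, e=sp−y=1.125; I=-1.875, D=e−e_prev=4.125; u=1/2·1.125+1/4·(-1.875)+2·4.125=8.34375; next y=1/2·(-4.125)+1/2·8.34375=2.109375
n=2: y=2.109375, sp=-3, e=sp−y=-5.109375; I=-6.984375, D=e−e_prev=-6.234375; u=1/2·(-5.109375)+1/4·(-6.984375)+2·(-6.234375)≈-16.769531; next y=1/2·2.109375+1/2·(-16.769531)≈-7.330078
n=3: y≈-7.330078, sp=-3, e=sp−y≈4.330078; I≈-2.654297, D=e−e_prev≈9.439453; u=1/2·4.330078+1/4·(-2.654297)+2·9.439453≈20.380371; next y=1/2·(-7.330078)+1/2·20.380371≈6.525146
n=4: y≈6.525146, sp=-3, e=sp−y≈-9.525146; I≈-12.179443, D=e−e_prev≈-13.855225; u=1/2·(-9.525146)+1/4·(-12.179443)+2·(-13.855225)≈-35.517883; next y=1/2·6.525146+1/2·(-35.517883)≈-14.496368
n=5: y≈-14.496368, sp=-3, e=sp−y≈11.496368; I≈-0.683075, D=e−e_prev≈21.021515; u=1/2·11.496368+1/4·(-0.683075)+2·21.021515≈47.620445; next y=1/2·(-14.496368)+1/2·47.620445≈16.562038
n=6: y≈16.562038, sp=-3, e=sp−y≈-19.562038; I≈-20.245113, D=e−e_prev≈-31.058407; u=1/2·(-19.562038)+1/4·(-20.245113)+2·(-31.058407)≈-76.959111; next y=1/2·16.562038+1/2·(-76.959111)≈-30.198536
n=7: y≈-30.198536, sp=-3, e=sp−y≈27.198536; I≈6.953423, D=e−e_prev≈46.760575; u=1/2·27.198536+1/4·6.953423+2·46.760575≈108.858774; next y=1/2·(-30.198536)+1/2·108.858774≈39.330119
n=8: y≈39.330119, sp=-3, e=sp−y≈-42.330119; I≈-35.376696, D=e−e_prev≈-69.528655; u=1/2·(-42.330119)+1/4·(-35.376696)+2·(-69.528655)≈-169.066543; next y=1/2·39.330119+1/2·(-169.066543)≈-64.868212

0 -3 -8.250 0.000
1 -3 8.344 -4.125
2 -3 -16.770 2.109
3 -3 20.380 -7.330
4 -3 -35.518 6.525
5 -3 47.620 -14.496
6 -3 -76.959 16.562
7 -3 108.859 -30.199
8 -3 -169.067 39.330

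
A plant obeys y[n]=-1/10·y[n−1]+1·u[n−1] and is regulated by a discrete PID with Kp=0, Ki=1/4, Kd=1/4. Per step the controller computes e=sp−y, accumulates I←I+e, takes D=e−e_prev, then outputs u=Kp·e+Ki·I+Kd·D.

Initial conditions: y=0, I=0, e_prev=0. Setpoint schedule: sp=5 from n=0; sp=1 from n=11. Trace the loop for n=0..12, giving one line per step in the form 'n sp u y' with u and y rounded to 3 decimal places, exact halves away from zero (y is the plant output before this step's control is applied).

(exact arithmetic carried between steps; '≈' marks a value shown rounded to 6 d.p. or computed from one; I and e_prev carry over from the previous line; the table rounds u and y to 3 d.p., halves away from zero)
n=0: y=0, sp=5, e=sp−y=5; I=5, D=e−e_prev=5; u=0·5+1/4·5+1/4·5=2.5; next y=-1/10·0+1·2.5=2.5
n=1: y=2.5, sp=5, e=sp−y=2.5; I=7.5, D=e−e_prev=-2.5; u=0·2.5+1/4·7.5+1/4·(-2.5)=1.25; next y=-1/10·2.5+1·1.25=1
n=2: y=1, sp=5, e=sp−y=4; I=11.5, D=e−e_prev=1.5; u=0·4+1/4·11.5+1/4·1.5=3.25; next y=-1/10·1+1·3.25=3.15
n=3: y=3.15, sp=5, e=sp−y=1.85; I=13.35, D=e−e_prev=-2.15; u=0·1.85+1/4·13.35+1/4·(-2.15)=2.8; next y=-1/10·3.15+1·2.8=2.485
n=4: y=2.485, sp=5, e=sp−y=2.515; I=15.865, D=e−e_prev=0.665; u=0·2.515+1/4·15.865+1/4·0.665=4.1325; next y=-1/10·2.485+1·4.1325=3.884
n=5: y=3.884, sp=5, e=sp−y=1.116; I=16.981, D=e−e_prev=-1.399; u=0·1.116+1/4·16.981+1/4·(-1.399)=3.8955; next y=-1/10·3.884+1·3.8955=3.5071
n=6: y=3.5071, sp=5, e=sp−y=1.4929; I=18.4739, D=e−e_prev=0.3769; u=0·1.4929+1/4·18.4739+1/4·0.3769=4.7127; next y=-1/10·3.5071+1·4.7127=4.36199
n=7: y=4.36199, sp=5, e=sp−y=0.63801; I=19.11191, D=e−e_prev=-0.85489; u=0·0.63801+1/4·19.11191+1/4·(-0.85489)=4.564255; next y=-1/10·4.36199+1·4.564255=4.128056
n=8: y=4.128056, sp=5, e=sp−y=0.871944; I=19.983854, D=e−e_prev=0.233934; u=0·0.871944+1/4·19.983854+1/4·0.233934=5.054447; next y=-1/10·4.128056+1·5.054447≈4.641641
n=9: y≈4.641641, sp=5, e=sp−y≈0.358359; I≈20.342213, D=e−e_prev≈-0.513585; u=0·0.358359+1/4·20.342213+1/4·(-0.513585)≈4.957157; next y=-1/10·4.641641+1·4.957157≈4.492993
n=10: y≈4.492993, sp=5, e=sp−y≈0.507007; I≈20.849220, D=e−e_prev≈0.148649; u=0·0.507007+1/4·20.849220+1/4·0.148649≈5.249467; next y=-1/10·4.492993+1·5.249467≈4.800168
n=11: y≈4.800168, sp=1, e=sp−y≈-3.800168; I≈17.049052, D=e−e_prev≈-4.307175; u=0·(-3.800168)+1/4·17.049052+1/4·(-4.307175)≈3.185469; next y=-1/10·4.800168+1·3.185469≈2.705452
n=12: y≈2.705452, sp=1, e=sp−y≈-1.705452; I≈15.343600, D=e−e_prev≈2.094715; u=0·(-1.705452)+1/4·15.343600+1/4·2.094715≈4.359579; next y=-1/10·2.705452+1·4.359579≈4.089034

0 5 2.500 0.000
1 5 1.250 2.500
2 5 3.250 1.000
3 5 2.800 3.150
4 5 4.133 2.485
5 5 3.896 3.884
6 5 4.713 3.507
7 5 4.564 4.362
8 5 5.054 4.128
9 5 4.957 4.642
10 5 5.249 4.493
11 1 3.185 4.800
12 1 4.360 2.705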